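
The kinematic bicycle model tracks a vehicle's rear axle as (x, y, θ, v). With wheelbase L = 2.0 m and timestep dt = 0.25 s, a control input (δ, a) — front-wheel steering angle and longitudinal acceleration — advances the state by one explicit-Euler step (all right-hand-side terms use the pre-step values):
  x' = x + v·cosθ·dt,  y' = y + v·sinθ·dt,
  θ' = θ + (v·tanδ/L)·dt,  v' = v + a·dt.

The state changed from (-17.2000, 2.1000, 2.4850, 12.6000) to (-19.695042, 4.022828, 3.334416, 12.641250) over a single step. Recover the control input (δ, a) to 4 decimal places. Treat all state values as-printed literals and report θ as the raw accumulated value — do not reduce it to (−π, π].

δ = 0.4946, a = 0.1650

a = (v'−v)/dt = (0.041250)/0.25 = 0.1650
Δθ = θ'−θ = 0.849416;  (v·dt/L) = 12.6000·0.25/2.0 = 1.575000
tan δ = Δθ·L/(v·dt) = 0.539312  →  δ = 0.4946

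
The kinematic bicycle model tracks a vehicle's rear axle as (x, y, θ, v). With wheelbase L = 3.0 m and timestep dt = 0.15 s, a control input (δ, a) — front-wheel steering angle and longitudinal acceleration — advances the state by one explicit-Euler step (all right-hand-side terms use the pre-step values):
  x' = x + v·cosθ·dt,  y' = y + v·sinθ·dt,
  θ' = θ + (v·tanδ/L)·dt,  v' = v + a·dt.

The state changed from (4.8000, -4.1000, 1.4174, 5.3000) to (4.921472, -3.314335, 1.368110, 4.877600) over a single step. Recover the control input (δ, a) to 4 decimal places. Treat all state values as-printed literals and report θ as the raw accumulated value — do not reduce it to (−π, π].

δ = -0.1839, a = -2.8160

a = (v'−v)/dt = (-0.422400)/0.15 = -2.8160
Δθ = θ'−θ = -0.049290;  (v·dt/L) = 5.3000·0.15/3.0 = 0.265000
tan δ = Δθ·L/(v·dt) = -0.186000  →  δ = -0.1839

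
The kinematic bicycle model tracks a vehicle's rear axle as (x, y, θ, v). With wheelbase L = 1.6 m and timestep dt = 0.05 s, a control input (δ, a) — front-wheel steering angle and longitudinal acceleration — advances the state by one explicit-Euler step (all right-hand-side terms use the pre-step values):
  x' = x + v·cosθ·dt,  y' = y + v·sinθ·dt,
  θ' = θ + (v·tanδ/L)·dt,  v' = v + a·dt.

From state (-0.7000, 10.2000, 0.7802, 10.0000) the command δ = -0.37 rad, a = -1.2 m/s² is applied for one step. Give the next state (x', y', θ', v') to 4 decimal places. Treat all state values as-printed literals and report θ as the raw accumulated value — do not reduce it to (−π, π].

x' = -0.7000 + 10.0000·cos(0.7802)·0.05 = -0.3446
y' = 10.2000 + 10.0000·sin(0.7802)·0.05 = 10.5517
θ' = 0.7802 + (10.0000/1.6)·tan(-0.37)·0.05 = 0.6590
v' = 10.0000 − 1.2000·0.05 = 9.9400

(-0.3446, 10.5517, 0.6590, 9.9400)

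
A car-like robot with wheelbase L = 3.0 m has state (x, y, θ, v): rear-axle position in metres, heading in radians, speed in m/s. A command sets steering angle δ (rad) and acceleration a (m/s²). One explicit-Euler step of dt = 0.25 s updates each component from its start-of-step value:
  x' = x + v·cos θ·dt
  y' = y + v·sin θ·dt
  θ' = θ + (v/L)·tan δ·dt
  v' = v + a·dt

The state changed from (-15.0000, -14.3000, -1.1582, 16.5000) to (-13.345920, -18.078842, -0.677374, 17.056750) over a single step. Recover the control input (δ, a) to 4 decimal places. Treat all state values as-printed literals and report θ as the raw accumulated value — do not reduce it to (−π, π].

a = (v'−v)/dt = (0.556750)/0.25 = 2.2270
Δθ = θ'−θ = 0.480826;  (v·dt/L) = 16.5000·0.25/3.0 = 1.375000
tan δ = Δθ·L/(v·dt) = 0.349692  →  δ = 0.3364

δ = 0.3364, a = 2.2270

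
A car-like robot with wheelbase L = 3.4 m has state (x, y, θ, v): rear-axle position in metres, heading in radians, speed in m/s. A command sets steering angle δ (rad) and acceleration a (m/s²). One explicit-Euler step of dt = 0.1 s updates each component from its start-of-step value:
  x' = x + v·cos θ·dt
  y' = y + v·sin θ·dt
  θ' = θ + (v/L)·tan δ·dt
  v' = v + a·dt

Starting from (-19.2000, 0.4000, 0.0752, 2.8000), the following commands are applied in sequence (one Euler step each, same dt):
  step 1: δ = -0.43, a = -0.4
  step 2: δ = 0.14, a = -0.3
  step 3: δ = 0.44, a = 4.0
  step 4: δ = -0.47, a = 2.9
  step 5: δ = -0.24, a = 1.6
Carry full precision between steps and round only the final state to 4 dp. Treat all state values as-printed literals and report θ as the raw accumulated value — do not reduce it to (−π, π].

after step 1 (δ=-0.43, a=-0.4): (-18.920791, 0.421036, 0.037431, 2.760000)
after step 2 (δ=0.14, a=-0.3): (-18.644985, 0.431365, 0.048871, 2.730000)
after step 3 (δ=0.44, a=4.0): (-18.372311, 0.444701, 0.086672, 3.130000)
after step 4 (δ=-0.47, a=2.9): (-18.060485, 0.471795, 0.039909, 3.420000)
after step 5 (δ=-0.24, a=1.6): (-17.718758, 0.485441, 0.015293, 3.580000)

(-17.7188, 0.4854, 0.0153, 3.5800)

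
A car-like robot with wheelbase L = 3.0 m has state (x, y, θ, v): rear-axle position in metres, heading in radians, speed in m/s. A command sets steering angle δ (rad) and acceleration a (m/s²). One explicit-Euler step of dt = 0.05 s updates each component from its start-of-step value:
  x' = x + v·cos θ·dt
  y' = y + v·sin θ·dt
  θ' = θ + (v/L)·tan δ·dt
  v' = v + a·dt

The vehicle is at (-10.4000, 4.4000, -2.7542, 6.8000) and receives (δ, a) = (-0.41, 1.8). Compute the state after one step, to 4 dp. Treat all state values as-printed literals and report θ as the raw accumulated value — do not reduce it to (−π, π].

(-10.7148, 4.2716, -2.8035, 6.8900)

x' = -10.4000 + 6.8000·cos(-2.7542)·0.05 = -10.7148
y' = 4.4000 + 6.8000·sin(-2.7542)·0.05 = 4.2716
θ' = -2.7542 + (6.8000/3.0)·tan(-0.41)·0.05 = -2.8035
v' = 6.8000 + 1.8000·0.05 = 6.8900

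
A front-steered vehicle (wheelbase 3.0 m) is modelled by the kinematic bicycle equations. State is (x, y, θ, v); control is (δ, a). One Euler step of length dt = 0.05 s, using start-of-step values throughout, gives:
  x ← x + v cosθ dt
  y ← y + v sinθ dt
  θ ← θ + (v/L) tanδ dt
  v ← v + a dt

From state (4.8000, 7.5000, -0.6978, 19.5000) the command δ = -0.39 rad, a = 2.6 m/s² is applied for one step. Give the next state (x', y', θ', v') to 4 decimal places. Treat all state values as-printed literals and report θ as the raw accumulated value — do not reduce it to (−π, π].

x' = 4.8000 + 19.5000·cos(-0.6978)·0.05 = 5.5471
y' = 7.5000 + 19.5000·sin(-0.6978)·0.05 = 6.8735
θ' = -0.6978 + (19.5000/3.0)·tan(-0.39)·0.05 = -0.8314
v' = 19.5000 + 2.6000·0.05 = 19.6300

(5.5471, 6.8735, -0.8314, 19.6300)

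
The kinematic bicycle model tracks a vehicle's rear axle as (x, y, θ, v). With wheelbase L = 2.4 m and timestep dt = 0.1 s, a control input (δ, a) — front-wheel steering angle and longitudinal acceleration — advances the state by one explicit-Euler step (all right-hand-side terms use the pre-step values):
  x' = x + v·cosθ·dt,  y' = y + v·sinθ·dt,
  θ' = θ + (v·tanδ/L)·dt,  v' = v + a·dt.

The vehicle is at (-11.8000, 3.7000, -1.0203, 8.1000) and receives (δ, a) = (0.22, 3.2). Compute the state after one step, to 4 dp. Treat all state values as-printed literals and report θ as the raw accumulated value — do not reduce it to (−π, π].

x' = -11.8000 + 8.1000·cos(-1.0203)·0.1 = -11.3763
y' = 3.7000 + 8.1000·sin(-1.0203)·0.1 = 3.0097
θ' = -1.0203 + (8.1000/2.4)·tan(0.22)·0.1 = -0.9448
v' = 8.1000 + 3.2000·0.1 = 8.4200

(-11.3763, 3.0097, -0.9448, 8.4200)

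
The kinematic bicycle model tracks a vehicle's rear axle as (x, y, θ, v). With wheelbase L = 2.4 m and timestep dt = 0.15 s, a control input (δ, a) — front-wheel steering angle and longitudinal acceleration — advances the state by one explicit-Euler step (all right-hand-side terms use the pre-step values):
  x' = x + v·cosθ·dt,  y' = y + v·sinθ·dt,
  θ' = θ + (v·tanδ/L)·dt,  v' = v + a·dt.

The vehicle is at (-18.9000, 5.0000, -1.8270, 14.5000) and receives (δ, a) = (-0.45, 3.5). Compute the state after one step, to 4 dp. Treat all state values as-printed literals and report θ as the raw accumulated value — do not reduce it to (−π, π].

(-19.4512, 2.8960, -2.2648, 15.0250)

x' = -18.9000 + 14.5000·cos(-1.8270)·0.15 = -19.4512
y' = 5.0000 + 14.5000·sin(-1.8270)·0.15 = 2.8960
θ' = -1.8270 + (14.5000/2.4)·tan(-0.45)·0.15 = -2.2648
v' = 14.5000 + 3.5000·0.15 = 15.0250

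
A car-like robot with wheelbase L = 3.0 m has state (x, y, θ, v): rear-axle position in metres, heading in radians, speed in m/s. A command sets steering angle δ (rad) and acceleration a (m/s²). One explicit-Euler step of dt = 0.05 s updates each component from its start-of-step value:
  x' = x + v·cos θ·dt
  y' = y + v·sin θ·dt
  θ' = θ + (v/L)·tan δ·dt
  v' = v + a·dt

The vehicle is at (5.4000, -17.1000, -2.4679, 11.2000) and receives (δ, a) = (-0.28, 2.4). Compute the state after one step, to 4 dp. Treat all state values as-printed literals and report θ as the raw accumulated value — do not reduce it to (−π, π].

x' = 5.4000 + 11.2000·cos(-2.4679)·0.05 = 4.9623
y' = -17.1000 + 11.2000·sin(-2.4679)·0.05 = -17.4494
θ' = -2.4679 + (11.2000/3.0)·tan(-0.28)·0.05 = -2.5216
v' = 11.2000 + 2.4000·0.05 = 11.3200

(4.9623, -17.4494, -2.5216, 11.3200)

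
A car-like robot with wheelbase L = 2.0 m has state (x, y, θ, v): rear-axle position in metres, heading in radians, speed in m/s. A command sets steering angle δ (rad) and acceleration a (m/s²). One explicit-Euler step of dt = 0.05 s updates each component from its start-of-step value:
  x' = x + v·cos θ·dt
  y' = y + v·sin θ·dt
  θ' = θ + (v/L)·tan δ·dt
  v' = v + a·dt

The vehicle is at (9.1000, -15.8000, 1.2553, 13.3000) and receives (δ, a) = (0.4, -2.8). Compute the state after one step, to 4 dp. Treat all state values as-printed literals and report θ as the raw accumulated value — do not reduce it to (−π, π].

(9.3063, -15.1678, 1.3959, 13.1600)

x' = 9.1000 + 13.3000·cos(1.2553)·0.05 = 9.3063
y' = -15.8000 + 13.3000·sin(1.2553)·0.05 = -15.1678
θ' = 1.2553 + (13.3000/2.0)·tan(0.4)·0.05 = 1.3959
v' = 13.3000 − 2.8000·0.05 = 13.1600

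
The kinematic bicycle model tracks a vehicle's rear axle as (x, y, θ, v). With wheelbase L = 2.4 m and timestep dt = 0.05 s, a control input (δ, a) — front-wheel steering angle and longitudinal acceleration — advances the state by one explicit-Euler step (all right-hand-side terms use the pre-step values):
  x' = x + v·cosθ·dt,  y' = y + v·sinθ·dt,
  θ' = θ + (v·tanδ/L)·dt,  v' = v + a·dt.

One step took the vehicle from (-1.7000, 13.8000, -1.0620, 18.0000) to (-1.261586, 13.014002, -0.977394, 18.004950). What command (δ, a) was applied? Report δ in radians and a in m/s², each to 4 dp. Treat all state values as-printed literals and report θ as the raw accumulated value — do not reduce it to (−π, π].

δ = 0.2219, a = 0.0990

a = (v'−v)/dt = (0.004950)/0.05 = 0.0990
Δθ = θ'−θ = 0.084606;  (v·dt/L) = 18.0000·0.05/2.4 = 0.375000
tan δ = Δθ·L/(v·dt) = 0.225616  →  δ = 0.2219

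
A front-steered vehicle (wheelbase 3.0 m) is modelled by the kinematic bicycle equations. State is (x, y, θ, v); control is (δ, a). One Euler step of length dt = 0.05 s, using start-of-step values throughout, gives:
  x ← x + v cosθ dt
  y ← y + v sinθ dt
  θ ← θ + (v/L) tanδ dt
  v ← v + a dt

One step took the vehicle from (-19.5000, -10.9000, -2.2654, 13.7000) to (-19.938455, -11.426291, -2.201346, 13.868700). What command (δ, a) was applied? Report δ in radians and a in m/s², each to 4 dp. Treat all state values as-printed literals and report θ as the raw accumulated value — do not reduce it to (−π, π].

δ = 0.2735, a = 3.3740

a = (v'−v)/dt = (0.168700)/0.05 = 3.3740
Δθ = θ'−θ = 0.064054;  (v·dt/L) = 13.7000·0.05/3.0 = 0.228333
tan δ = Δθ·L/(v·dt) = 0.280528  →  δ = 0.2735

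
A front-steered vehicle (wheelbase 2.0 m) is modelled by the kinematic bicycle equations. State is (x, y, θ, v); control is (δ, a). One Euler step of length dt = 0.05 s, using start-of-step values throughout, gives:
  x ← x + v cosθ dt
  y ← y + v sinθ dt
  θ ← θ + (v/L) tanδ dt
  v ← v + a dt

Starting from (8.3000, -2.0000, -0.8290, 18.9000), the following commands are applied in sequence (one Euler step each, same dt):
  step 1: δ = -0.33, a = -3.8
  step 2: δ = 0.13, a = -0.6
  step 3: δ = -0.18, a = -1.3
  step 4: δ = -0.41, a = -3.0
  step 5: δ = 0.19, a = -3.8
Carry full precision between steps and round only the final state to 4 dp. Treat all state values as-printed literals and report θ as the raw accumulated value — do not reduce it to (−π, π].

after step 1 (δ=-0.33, a=-3.8): (8.938455, -2.696707, -0.990843, 18.710000)
after step 2 (δ=0.13, a=-0.6): (9.451094, -3.479242, -0.929691, 18.680000)
after step 3 (δ=-0.18, a=-1.3): (10.009703, -4.227782, -1.014670, 18.615000)
after step 4 (δ=-0.41, a=-3.0): (10.501046, -5.018274, -1.216937, 18.465000)
after step 5 (δ=0.19, a=-3.8): (10.820971, -5.884322, -1.128157, 18.275000)

(10.8210, -5.8843, -1.1282, 18.2750)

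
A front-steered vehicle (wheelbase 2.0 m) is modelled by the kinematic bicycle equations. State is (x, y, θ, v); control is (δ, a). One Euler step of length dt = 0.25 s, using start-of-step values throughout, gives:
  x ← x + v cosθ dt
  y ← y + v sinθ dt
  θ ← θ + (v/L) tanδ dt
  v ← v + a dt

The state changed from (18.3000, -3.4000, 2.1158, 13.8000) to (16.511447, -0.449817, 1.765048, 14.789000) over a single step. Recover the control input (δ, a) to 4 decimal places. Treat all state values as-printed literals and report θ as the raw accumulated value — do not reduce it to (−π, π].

a = (v'−v)/dt = (0.989000)/0.25 = 3.9560
Δθ = θ'−θ = -0.350752;  (v·dt/L) = 13.8000·0.25/2.0 = 1.725000
tan δ = Δθ·L/(v·dt) = -0.203334  →  δ = -0.2006

δ = -0.2006, a = 3.9560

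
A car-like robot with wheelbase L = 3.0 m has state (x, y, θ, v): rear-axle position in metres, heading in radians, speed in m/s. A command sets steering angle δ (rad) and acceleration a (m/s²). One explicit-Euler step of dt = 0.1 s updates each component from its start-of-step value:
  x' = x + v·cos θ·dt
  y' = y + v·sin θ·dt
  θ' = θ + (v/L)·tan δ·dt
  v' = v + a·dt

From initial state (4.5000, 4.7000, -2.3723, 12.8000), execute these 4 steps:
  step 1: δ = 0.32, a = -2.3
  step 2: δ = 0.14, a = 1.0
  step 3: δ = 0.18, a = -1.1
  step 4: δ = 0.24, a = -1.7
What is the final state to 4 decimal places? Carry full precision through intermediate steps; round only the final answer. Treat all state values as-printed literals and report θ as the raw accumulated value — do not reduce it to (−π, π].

after step 1 (δ=0.32, a=-2.3): (3.580444, 3.809597, -2.230907, 12.570000)
after step 2 (δ=0.14, a=1.0): (2.809646, 2.816662, -2.171861, 12.670000)
after step 3 (δ=0.18, a=-1.1): (2.093131, 1.771724, -2.095009, 12.560000)
after step 4 (δ=0.24, a=-1.7): (1.464464, 0.684382, -1.992554, 12.390000)

(1.4645, 0.6844, -1.9926, 12.3900)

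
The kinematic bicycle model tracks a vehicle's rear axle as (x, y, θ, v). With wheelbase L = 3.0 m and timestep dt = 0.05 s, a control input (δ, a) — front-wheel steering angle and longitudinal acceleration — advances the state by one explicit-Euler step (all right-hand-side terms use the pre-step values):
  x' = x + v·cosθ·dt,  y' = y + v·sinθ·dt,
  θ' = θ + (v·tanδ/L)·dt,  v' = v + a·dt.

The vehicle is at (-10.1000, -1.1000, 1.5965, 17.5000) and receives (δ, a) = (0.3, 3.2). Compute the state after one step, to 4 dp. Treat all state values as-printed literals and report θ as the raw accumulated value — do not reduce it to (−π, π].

(-10.1225, -0.2253, 1.6867, 17.6600)

x' = -10.1000 + 17.5000·cos(1.5965)·0.05 = -10.1225
y' = -1.1000 + 17.5000·sin(1.5965)·0.05 = -0.2253
θ' = 1.5965 + (17.5000/3.0)·tan(0.3)·0.05 = 1.6867
v' = 17.5000 + 3.2000·0.05 = 17.6600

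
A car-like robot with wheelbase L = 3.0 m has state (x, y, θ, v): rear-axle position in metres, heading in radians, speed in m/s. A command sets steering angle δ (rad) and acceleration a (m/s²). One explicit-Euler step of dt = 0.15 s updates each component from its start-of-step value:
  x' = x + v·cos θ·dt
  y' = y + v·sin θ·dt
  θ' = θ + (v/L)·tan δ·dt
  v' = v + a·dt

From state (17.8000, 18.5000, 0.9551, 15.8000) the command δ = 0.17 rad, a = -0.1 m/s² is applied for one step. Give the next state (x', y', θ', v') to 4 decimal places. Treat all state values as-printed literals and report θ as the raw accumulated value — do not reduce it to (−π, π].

(19.1687, 20.4348, 1.0907, 15.7850)

x' = 17.8000 + 15.8000·cos(0.9551)·0.15 = 19.1687
y' = 18.5000 + 15.8000·sin(0.9551)·0.15 = 20.4348
θ' = 0.9551 + (15.8000/3.0)·tan(0.17)·0.15 = 1.0907
v' = 15.8000 − 0.1000·0.15 = 15.7850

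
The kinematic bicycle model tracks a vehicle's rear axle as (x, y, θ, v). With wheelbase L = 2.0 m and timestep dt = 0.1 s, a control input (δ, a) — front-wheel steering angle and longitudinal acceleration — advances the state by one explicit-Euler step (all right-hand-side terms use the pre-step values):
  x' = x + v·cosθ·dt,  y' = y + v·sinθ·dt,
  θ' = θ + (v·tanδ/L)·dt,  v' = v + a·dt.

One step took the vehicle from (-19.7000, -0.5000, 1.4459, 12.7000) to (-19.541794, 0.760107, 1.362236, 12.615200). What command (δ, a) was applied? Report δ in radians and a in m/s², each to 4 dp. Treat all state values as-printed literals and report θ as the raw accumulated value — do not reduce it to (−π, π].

δ = -0.1310, a = -0.8480

a = (v'−v)/dt = (-0.084800)/0.1 = -0.8480
Δθ = θ'−θ = -0.083664;  (v·dt/L) = 12.7000·0.1/2.0 = 0.635000
tan δ = Δθ·L/(v·dt) = -0.131754  →  δ = -0.1310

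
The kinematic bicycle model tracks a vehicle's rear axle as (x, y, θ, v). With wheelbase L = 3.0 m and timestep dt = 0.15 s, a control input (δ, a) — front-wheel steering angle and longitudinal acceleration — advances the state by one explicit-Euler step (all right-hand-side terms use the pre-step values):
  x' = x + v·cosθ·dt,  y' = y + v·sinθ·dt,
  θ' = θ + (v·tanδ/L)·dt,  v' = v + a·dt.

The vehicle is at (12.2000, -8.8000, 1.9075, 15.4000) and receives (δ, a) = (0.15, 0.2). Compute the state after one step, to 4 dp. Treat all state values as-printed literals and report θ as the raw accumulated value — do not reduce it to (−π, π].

x' = 12.2000 + 15.4000·cos(1.9075)·0.15 = 11.4368
y' = -8.8000 + 15.4000·sin(1.9075)·0.15 = -6.6197
θ' = 1.9075 + (15.4000/3.0)·tan(0.15)·0.15 = 2.0239
v' = 15.4000 + 0.2000·0.15 = 15.4300

(11.4368, -6.6197, 2.0239, 15.4300)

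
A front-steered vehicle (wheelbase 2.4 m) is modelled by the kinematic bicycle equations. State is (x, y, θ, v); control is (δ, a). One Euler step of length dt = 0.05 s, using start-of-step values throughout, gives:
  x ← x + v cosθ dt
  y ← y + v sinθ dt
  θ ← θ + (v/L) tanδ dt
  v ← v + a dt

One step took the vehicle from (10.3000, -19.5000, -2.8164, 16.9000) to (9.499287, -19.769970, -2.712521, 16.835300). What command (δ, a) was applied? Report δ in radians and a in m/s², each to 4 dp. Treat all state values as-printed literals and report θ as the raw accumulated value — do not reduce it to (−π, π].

δ = 0.2869, a = -1.2940

a = (v'−v)/dt = (-0.064700)/0.05 = -1.2940
Δθ = θ'−θ = 0.103879;  (v·dt/L) = 16.9000·0.05/2.4 = 0.352083
tan δ = Δθ·L/(v·dt) = 0.295041  →  δ = 0.2869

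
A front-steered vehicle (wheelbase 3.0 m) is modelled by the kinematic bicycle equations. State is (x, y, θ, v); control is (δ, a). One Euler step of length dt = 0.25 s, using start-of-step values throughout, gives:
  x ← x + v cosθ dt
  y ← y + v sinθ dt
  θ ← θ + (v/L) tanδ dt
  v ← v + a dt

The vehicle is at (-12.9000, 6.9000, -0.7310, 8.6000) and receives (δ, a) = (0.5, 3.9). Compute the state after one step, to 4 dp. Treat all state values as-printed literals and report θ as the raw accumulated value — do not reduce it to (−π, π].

(-11.2993, 5.4646, -0.3395, 9.5750)

x' = -12.9000 + 8.6000·cos(-0.7310)·0.25 = -11.2993
y' = 6.9000 + 8.6000·sin(-0.7310)·0.25 = 5.4646
θ' = -0.7310 + (8.6000/3.0)·tan(0.5)·0.25 = -0.3395
v' = 8.6000 + 3.9000·0.25 = 9.5750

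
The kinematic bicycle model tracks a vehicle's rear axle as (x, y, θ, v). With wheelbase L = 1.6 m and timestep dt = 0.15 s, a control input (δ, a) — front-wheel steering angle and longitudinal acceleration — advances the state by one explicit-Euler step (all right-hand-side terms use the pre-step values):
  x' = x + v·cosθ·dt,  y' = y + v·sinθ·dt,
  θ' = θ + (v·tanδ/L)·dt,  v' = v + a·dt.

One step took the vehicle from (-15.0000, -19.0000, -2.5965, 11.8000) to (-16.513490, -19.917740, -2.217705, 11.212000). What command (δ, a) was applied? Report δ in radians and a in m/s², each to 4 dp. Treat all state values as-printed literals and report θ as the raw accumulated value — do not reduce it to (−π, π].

δ = 0.3299, a = -3.9200

a = (v'−v)/dt = (-0.588000)/0.15 = -3.9200
Δθ = θ'−θ = 0.378795;  (v·dt/L) = 11.8000·0.15/1.6 = 1.106250
tan δ = Δθ·L/(v·dt) = 0.342414  →  δ = 0.3299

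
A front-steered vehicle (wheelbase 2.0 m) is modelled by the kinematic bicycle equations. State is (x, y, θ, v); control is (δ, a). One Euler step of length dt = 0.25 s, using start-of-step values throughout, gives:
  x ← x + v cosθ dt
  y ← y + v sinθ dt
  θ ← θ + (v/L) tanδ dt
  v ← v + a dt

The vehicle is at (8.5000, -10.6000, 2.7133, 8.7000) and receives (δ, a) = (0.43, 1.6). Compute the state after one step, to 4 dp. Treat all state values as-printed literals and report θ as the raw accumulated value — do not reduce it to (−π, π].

(6.5215, -9.6967, 3.2121, 9.1000)

x' = 8.5000 + 8.7000·cos(2.7133)·0.25 = 6.5215
y' = -10.6000 + 8.7000·sin(2.7133)·0.25 = -9.6967
θ' = 2.7133 + (8.7000/2.0)·tan(0.43)·0.25 = 3.2121
v' = 8.7000 + 1.6000·0.25 = 9.1000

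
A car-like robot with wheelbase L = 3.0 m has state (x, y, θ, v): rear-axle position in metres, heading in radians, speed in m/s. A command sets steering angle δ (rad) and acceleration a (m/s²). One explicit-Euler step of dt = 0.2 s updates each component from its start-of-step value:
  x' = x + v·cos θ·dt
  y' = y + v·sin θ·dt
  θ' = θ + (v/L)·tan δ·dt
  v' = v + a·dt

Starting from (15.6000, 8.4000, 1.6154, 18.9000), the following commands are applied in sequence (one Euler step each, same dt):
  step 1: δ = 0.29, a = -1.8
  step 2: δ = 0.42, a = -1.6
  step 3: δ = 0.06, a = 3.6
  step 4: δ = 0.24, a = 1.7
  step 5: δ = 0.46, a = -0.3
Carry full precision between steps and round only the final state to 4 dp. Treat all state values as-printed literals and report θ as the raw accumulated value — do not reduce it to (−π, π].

(3.8627, 20.3402, 3.5621, 19.2200)

after step 1 (δ=0.29, a=-1.8): (15.431454, 12.176240, 1.991400, 18.540000)
after step 2 (δ=0.42, a=-1.6): (13.917434, 15.561061, 2.543364, 18.220000)
after step 3 (δ=0.06, a=3.6): (10.906272, 17.613288, 2.616331, 18.940000)
after step 4 (δ=0.24, a=1.7): (7.628921, 19.512739, 2.925327, 19.280000)
after step 5 (δ=0.46, a=-0.3): (3.862744, 20.340174, 3.562144, 19.220000)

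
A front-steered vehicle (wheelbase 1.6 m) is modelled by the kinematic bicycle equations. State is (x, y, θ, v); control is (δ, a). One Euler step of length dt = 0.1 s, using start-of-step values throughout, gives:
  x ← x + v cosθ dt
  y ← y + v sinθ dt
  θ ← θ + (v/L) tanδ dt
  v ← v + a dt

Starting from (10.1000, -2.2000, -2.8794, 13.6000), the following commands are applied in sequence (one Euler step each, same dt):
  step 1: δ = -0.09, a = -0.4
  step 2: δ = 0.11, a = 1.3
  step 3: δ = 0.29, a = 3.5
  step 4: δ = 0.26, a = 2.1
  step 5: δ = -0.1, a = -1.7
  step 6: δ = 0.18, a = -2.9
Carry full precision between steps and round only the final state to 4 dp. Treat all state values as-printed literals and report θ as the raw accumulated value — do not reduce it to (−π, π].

(2.8082, -5.7683, -2.3030, 13.7900)

after step 1 (δ=-0.09, a=-0.4): (8.786479, -2.552510, -2.956107, 13.560000)
after step 2 (δ=0.11, a=1.3): (7.453739, -2.802589, -2.862504, 13.690000)
after step 3 (δ=0.29, a=3.5): (6.137710, -3.179720, -2.607175, 14.040000)
after step 4 (δ=0.26, a=2.1): (4.929476, -3.894834, -2.373741, 14.250000)
after step 5 (δ=-0.1, a=-1.7): (3.904325, -4.884626, -2.463102, 14.080000)
after step 6 (δ=0.18, a=-2.9): (2.808167, -5.768314, -2.302968, 13.790000)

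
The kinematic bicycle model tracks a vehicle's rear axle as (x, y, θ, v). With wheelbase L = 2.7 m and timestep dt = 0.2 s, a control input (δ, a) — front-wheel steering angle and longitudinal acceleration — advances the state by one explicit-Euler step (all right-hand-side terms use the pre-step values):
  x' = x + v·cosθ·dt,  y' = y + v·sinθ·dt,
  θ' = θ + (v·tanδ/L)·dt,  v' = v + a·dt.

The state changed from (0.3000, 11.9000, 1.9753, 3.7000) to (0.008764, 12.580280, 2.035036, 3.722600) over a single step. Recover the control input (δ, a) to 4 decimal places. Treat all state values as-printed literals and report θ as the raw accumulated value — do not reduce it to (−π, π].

a = (v'−v)/dt = (0.022600)/0.2 = 0.1130
Δθ = θ'−θ = 0.059736;  (v·dt/L) = 3.7000·0.2/2.7 = 0.274074
tan δ = Δθ·L/(v·dt) = 0.217956  →  δ = 0.2146

δ = 0.2146, a = 0.1130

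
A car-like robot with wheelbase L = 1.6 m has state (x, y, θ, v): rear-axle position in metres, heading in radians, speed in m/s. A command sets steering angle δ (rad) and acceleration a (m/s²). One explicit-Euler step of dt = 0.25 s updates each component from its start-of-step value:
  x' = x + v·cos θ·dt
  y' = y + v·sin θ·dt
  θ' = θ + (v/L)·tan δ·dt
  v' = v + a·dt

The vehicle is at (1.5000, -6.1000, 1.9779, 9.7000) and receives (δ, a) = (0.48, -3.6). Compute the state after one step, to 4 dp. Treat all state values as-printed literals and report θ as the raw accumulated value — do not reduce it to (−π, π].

x' = 1.5000 + 9.7000·cos(1.9779)·0.25 = 0.5398
y' = -6.1000 + 9.7000·sin(1.9779)·0.25 = -3.8732
θ' = 1.9779 + (9.7000/1.6)·tan(0.48)·0.25 = 2.7670
v' = 9.7000 − 3.6000·0.25 = 8.8000

(0.5398, -3.8732, 2.7670, 8.8000)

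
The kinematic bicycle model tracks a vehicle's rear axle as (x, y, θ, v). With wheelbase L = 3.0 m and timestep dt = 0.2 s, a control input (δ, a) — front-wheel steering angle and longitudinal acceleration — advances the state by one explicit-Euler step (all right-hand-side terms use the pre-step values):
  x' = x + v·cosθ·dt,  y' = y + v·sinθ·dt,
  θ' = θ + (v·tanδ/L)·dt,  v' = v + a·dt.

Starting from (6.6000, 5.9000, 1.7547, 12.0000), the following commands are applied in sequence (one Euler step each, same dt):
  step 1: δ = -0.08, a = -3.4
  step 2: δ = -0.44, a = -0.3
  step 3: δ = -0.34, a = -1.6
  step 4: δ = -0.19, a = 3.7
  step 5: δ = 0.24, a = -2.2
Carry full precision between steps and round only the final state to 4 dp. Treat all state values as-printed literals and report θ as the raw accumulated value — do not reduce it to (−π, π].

(8.8646, 16.4880, 1.1200, 11.2400)

after step 1 (δ=-0.08, a=-3.4): (6.161115, 8.259530, 1.690563, 11.320000)
after step 2 (δ=-0.44, a=-0.3): (5.890611, 10.507311, 1.335281, 11.260000)
after step 3 (δ=-0.34, a=-1.6): (6.416102, 12.697143, 1.069742, 10.940000)
after step 4 (δ=-0.19, a=3.7): (7.467109, 14.616187, 0.929477, 11.680000)
after step 5 (δ=0.24, a=-2.2): (8.864628, 16.488041, 1.120030, 11.240000)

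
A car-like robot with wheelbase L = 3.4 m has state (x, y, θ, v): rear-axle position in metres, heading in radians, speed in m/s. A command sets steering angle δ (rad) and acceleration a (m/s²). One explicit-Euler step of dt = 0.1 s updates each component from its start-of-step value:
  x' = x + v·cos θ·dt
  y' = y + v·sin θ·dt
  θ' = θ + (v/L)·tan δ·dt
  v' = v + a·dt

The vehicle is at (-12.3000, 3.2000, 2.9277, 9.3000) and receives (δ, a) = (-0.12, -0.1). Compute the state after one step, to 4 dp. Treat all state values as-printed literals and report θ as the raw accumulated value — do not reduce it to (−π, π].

x' = -12.3000 + 9.3000·cos(2.9277)·0.1 = -13.2088
y' = 3.2000 + 9.3000·sin(2.9277)·0.1 = 3.3974
θ' = 2.9277 + (9.3000/3.4)·tan(-0.12)·0.1 = 2.8947
v' = 9.3000 − 0.1000·0.1 = 9.2900

(-13.2088, 3.3974, 2.8947, 9.2900)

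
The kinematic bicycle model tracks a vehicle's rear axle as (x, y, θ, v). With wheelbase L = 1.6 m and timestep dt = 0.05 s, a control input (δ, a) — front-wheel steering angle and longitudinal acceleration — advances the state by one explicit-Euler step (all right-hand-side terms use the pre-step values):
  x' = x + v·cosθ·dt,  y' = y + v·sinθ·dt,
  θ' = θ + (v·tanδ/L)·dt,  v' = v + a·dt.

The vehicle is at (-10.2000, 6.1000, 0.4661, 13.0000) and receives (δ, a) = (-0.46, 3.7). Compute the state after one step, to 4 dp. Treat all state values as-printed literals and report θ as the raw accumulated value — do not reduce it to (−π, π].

(-9.6193, 6.3921, 0.2648, 13.1850)

x' = -10.2000 + 13.0000·cos(0.4661)·0.05 = -9.6193
y' = 6.1000 + 13.0000·sin(0.4661)·0.05 = 6.3921
θ' = 0.4661 + (13.0000/1.6)·tan(-0.46)·0.05 = 0.2648
v' = 13.0000 + 3.7000·0.05 = 13.1850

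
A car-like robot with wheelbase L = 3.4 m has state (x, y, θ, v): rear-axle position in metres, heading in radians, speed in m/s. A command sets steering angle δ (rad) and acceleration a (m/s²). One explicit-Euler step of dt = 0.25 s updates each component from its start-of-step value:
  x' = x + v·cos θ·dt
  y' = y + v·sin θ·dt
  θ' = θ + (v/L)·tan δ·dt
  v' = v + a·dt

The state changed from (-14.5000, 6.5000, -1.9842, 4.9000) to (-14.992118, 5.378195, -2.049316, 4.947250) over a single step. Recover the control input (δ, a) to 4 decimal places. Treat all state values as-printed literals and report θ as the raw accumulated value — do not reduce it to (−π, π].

a = (v'−v)/dt = (0.047250)/0.25 = 0.1890
Δθ = θ'−θ = -0.065116;  (v·dt/L) = 4.9000·0.25/3.4 = 0.360294
tan δ = Δθ·L/(v·dt) = -0.180730  →  δ = -0.1788

δ = -0.1788, a = 0.1890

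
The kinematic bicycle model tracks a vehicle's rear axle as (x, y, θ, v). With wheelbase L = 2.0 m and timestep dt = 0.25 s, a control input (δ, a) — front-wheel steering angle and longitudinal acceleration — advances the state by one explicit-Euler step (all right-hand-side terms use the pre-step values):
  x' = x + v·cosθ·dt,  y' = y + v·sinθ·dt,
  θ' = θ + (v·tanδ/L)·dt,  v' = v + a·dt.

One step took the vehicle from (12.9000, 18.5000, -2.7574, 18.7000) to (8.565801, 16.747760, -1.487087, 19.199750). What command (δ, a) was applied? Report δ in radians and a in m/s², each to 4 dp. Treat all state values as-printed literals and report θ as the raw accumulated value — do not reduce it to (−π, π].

a = (v'−v)/dt = (0.499750)/0.25 = 1.9990
Δθ = θ'−θ = 1.270313;  (v·dt/L) = 18.7000·0.25/2.0 = 2.337500
tan δ = Δθ·L/(v·dt) = 0.543449  →  δ = 0.4978

δ = 0.4978, a = 1.9990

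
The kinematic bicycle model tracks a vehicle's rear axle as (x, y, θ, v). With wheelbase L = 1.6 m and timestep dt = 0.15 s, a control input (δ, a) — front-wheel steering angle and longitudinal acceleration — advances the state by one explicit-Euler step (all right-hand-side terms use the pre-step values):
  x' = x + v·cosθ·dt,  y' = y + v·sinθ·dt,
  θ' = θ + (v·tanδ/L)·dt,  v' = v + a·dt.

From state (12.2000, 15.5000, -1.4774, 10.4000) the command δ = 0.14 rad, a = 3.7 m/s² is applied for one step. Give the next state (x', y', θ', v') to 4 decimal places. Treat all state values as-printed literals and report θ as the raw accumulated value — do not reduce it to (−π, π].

x' = 12.2000 + 10.4000·cos(-1.4774)·0.15 = 12.3455
y' = 15.5000 + 10.4000·sin(-1.4774)·0.15 = 13.9468
θ' = -1.4774 + (10.4000/1.6)·tan(0.14)·0.15 = -1.3400
v' = 10.4000 + 3.7000·0.15 = 10.9550

(12.3455, 13.9468, -1.3400, 10.9550)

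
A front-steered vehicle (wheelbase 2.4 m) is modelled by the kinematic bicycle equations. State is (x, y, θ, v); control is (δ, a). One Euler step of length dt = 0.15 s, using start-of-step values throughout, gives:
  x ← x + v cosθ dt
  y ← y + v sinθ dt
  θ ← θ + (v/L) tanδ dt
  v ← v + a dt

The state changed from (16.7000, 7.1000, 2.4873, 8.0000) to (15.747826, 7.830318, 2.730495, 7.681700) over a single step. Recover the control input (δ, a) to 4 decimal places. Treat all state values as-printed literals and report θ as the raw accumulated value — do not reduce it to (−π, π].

a = (v'−v)/dt = (-0.318300)/0.15 = -2.1220
Δθ = θ'−θ = 0.243195;  (v·dt/L) = 8.0000·0.15/2.4 = 0.500000
tan δ = Δθ·L/(v·dt) = 0.486390  →  δ = 0.4527

δ = 0.4527, a = -2.1220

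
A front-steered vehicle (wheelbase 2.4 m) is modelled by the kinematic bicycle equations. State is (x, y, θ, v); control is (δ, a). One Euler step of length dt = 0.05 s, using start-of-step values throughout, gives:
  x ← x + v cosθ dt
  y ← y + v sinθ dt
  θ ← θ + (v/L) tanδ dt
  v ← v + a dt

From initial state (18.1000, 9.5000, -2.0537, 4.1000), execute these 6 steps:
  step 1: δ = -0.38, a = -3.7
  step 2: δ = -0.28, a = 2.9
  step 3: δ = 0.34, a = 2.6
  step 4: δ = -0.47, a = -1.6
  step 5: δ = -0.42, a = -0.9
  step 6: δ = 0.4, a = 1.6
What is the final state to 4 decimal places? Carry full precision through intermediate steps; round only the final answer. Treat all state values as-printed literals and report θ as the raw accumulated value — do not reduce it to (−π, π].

(17.4793, 8.4482, -2.1281, 4.1450)

after step 1 (δ=-0.38, a=-3.7): (18.004808, 9.318442, -2.087817, 3.915000)
after step 2 (δ=-0.28, a=2.9): (17.908050, 9.148277, -2.111270, 4.060000)
after step 3 (δ=0.34, a=2.6): (17.803598, 8.974212, -2.081350, 4.190000)
after step 4 (δ=-0.47, a=-1.6): (17.701224, 8.791428, -2.125691, 4.110000)
after step 5 (δ=-0.42, a=-0.9): (17.592955, 8.616762, -2.163929, 4.065000)
after step 6 (δ=0.4, a=1.6): (17.479346, 8.448229, -2.128124, 4.145000)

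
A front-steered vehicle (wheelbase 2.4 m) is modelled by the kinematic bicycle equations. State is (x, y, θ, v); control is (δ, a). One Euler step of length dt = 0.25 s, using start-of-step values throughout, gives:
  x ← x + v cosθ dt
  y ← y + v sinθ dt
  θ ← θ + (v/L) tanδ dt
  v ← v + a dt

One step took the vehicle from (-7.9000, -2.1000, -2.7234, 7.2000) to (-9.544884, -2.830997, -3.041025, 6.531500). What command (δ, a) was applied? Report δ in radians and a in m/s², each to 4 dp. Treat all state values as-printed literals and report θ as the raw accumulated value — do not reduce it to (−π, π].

δ = -0.4006, a = -2.6740

a = (v'−v)/dt = (-0.668500)/0.25 = -2.6740
Δθ = θ'−θ = -0.317625;  (v·dt/L) = 7.2000·0.25/2.4 = 0.750000
tan δ = Δθ·L/(v·dt) = -0.423500  →  δ = -0.4006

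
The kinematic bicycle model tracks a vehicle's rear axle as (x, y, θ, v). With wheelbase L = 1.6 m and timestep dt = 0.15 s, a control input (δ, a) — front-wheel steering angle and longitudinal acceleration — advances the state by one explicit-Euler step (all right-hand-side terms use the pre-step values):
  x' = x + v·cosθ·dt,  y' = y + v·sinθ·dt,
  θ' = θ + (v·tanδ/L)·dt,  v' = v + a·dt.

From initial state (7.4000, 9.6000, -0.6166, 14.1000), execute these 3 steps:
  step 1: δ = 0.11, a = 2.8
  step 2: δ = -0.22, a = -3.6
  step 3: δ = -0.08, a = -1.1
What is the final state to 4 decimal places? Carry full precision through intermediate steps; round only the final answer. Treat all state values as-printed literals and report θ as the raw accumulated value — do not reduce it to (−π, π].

(12.5649, 5.9221, -0.8801, 13.8150)

after step 1 (δ=0.11, a=2.8): (9.125521, 8.376970, -0.470604, 14.520000)
after step 2 (δ=-0.22, a=-3.6): (11.066760, 7.389410, -0.775006, 13.980000)
after step 3 (δ=-0.08, a=-1.1): (12.564892, 5.922096, -0.880081, 13.815000)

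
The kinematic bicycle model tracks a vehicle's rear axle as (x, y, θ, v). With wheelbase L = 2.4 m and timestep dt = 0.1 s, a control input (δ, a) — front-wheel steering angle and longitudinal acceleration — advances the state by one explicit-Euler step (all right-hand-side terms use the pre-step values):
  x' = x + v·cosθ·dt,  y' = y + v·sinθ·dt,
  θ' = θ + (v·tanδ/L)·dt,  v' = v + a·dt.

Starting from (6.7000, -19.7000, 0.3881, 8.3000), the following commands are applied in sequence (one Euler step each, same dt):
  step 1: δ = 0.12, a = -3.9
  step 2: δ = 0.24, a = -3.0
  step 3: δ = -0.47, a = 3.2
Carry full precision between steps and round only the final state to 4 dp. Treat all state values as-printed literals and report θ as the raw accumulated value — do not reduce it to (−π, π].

after step 1 (δ=0.12, a=-3.9): (7.468273, -19.385903, 0.429800, 7.910000)
after step 2 (δ=0.24, a=-3.0): (8.187330, -19.056302, 0.510455, 7.610000)
after step 3 (δ=-0.47, a=3.2): (8.851320, -18.684497, 0.349387, 7.930000)

(8.8513, -18.6845, 0.3494, 7.9300)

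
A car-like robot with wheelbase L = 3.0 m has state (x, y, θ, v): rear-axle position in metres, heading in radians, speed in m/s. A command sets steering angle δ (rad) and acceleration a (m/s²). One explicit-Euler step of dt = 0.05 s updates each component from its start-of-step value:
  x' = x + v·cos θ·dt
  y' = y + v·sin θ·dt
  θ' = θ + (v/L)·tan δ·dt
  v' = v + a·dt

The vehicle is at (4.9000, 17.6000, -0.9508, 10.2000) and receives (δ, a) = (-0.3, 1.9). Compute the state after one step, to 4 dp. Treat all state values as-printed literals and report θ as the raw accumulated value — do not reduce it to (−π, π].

(5.1963, 17.1849, -1.0034, 10.2950)

x' = 4.9000 + 10.2000·cos(-0.9508)·0.05 = 5.1963
y' = 17.6000 + 10.2000·sin(-0.9508)·0.05 = 17.1849
θ' = -0.9508 + (10.2000/3.0)·tan(-0.3)·0.05 = -1.0034
v' = 10.2000 + 1.9000·0.05 = 10.2950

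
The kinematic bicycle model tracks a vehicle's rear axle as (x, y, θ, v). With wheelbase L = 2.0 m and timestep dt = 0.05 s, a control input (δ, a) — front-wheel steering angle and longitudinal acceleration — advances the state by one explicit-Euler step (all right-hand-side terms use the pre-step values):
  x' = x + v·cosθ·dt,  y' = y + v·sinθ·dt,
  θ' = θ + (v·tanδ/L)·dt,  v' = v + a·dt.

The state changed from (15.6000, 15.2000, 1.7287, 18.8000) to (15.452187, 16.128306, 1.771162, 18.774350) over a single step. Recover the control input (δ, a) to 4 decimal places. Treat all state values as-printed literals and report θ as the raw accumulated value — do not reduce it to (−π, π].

a = (v'−v)/dt = (-0.025650)/0.05 = -0.5130
Δθ = θ'−θ = 0.042462;  (v·dt/L) = 18.8000·0.05/2.0 = 0.470000
tan δ = Δθ·L/(v·dt) = 0.090345  →  δ = 0.0901

δ = 0.0901, a = -0.5130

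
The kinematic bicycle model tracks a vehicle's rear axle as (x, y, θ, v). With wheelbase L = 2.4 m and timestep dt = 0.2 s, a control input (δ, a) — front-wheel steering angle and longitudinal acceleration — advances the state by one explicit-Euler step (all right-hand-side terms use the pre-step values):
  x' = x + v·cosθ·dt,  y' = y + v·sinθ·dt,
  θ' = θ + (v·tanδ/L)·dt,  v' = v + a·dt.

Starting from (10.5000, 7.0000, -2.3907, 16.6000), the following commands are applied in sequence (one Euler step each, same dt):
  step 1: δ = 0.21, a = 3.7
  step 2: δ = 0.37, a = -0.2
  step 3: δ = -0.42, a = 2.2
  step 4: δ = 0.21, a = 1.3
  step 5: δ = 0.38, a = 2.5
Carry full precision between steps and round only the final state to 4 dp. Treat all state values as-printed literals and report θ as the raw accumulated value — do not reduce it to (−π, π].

(3.3882, -8.0815, -1.2650, 18.5000)

after step 1 (δ=0.21, a=3.7): (8.072814, 4.734792, -2.095853, 17.340000)
after step 2 (δ=0.37, a=-0.2): (6.334437, 1.733947, -1.535391, 17.300000)
after step 3 (δ=-0.42, a=2.2): (6.456915, -1.723885, -2.179199, 17.740000)
after step 4 (δ=0.21, a=1.3): (4.429028, -4.635238, -1.864104, 18.000000)
after step 5 (δ=0.38, a=2.5): (3.388196, -8.081492, -1.264985, 18.500000)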